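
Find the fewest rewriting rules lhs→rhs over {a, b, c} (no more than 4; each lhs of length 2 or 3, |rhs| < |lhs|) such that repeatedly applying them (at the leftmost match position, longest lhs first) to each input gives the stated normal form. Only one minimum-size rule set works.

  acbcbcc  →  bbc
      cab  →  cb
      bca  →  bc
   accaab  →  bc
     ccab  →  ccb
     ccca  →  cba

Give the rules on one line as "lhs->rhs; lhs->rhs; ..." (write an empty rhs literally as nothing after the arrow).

ac->b; bcb->bc; ca->c; ccc->cb

  | acbcbcc => bbcbcc => bbccc => bbcb => bbc
  | cab => cb
  | bca => bc
  | accaab => bcaab => bcab => bcb => bc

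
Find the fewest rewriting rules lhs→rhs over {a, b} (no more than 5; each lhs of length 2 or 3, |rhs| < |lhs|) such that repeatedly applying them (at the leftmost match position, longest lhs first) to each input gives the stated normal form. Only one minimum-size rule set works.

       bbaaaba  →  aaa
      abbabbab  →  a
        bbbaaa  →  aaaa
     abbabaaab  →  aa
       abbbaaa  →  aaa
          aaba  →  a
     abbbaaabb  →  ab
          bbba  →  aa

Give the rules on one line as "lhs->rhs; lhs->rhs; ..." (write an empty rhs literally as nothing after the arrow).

aab->; ba->a; bab->; bb->a

  | bbaaaba => aaaaba => aaa
  | abbabbab => aaabbab => abab => a
  | bbbaaa => abaaa => aaaa
  | abbabaaab => aaabaaab => aaaab => aa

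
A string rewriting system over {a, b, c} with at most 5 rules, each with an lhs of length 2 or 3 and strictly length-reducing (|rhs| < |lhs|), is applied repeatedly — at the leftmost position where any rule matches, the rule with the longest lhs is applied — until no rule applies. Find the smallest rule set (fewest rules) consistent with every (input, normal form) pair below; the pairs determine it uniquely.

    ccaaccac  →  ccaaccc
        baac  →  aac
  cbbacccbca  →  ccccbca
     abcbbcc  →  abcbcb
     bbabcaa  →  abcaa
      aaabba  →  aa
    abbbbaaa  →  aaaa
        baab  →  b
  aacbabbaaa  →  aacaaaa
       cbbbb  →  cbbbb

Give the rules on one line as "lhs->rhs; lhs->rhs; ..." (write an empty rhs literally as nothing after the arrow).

aab->b; ba->a; bcc->cb; cac->cc

  | ccaaccac => ccaaccc
  | baac => aac
  | cbbacccbca => cbacccbca => cacccbca => ccccbca
  | abcbbcc => abcbcb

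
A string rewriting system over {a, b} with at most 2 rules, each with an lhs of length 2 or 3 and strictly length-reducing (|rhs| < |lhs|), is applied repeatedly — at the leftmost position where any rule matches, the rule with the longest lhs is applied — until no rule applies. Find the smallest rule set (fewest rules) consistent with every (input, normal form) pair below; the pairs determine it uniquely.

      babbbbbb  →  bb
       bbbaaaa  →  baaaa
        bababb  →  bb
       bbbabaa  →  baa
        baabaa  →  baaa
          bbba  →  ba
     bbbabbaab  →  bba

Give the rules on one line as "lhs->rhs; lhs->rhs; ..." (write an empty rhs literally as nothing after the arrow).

  | babbbbbb => bbbbbb => bbbb => bb
  | bbbaaaa => baaaa
  | bababb => babb => bb
  | bbbabaa => babaa => baa

ab->; bbb->b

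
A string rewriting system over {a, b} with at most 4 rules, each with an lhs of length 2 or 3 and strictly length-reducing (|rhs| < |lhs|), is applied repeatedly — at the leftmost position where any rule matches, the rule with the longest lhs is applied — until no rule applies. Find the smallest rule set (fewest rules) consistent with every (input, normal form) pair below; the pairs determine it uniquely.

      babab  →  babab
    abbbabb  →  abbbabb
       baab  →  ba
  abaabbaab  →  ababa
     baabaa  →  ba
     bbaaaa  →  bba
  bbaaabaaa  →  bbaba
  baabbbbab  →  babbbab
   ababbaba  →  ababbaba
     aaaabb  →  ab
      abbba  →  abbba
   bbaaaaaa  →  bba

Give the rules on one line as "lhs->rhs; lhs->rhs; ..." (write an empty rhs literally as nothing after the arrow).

  | babab
  | abbbabb
  | baab => ba
  | abaabbaab => ababaab => ababa

aa->a; aaa->a; aab->a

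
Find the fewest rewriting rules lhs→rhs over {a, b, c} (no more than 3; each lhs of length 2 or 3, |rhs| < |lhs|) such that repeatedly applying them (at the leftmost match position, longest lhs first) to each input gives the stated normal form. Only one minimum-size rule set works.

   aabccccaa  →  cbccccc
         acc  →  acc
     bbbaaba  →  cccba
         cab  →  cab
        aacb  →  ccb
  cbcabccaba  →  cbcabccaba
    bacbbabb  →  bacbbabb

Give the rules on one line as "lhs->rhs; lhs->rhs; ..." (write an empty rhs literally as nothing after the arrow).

aa->c; bbb->cc

  | aabccccaa => cbccccaa => cbccccc
  | acc
  | bbbaaba => ccaaba => cccba
  | cab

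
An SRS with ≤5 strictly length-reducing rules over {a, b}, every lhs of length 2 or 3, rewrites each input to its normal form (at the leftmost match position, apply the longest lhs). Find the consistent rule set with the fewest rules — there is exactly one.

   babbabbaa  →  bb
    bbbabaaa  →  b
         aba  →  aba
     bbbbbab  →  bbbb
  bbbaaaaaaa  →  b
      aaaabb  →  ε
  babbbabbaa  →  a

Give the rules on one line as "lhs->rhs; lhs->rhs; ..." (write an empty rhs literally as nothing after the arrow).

aa->b; aaa->; abb->; bba->

  | babbabbaa => babbaa => baa => bb
  | bbbabaaa => bbaaa => aa => b
  | aba
  | bbbbbab => bbbb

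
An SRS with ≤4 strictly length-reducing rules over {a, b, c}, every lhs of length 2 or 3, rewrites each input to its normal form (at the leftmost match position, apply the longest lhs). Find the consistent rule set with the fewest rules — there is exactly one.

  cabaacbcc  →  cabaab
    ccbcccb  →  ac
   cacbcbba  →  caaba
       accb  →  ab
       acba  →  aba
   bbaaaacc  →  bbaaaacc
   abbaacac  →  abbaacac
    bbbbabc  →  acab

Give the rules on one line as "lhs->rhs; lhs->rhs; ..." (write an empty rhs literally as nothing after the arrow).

bbb->bc; bc->b; bcb->ac; cb->b

  | cabaacbcc => cabaabcc => cabaabc => cabaab
  | ccbcccb => cbcccb => bcccb => bccb => bcb => ac
  | cacbcbba => cabcbba => caacba => caaba
  | accb => acb => ab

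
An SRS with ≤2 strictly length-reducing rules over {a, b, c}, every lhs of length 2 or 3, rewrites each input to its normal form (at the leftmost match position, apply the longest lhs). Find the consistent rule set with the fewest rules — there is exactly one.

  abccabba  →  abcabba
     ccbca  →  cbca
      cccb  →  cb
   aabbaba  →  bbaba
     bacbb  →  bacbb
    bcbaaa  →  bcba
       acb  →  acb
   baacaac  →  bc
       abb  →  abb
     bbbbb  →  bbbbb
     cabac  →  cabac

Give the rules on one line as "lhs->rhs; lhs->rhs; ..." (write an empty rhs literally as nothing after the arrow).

  | abccabba => abcabba
  | ccbca => cbca
  | cccb => ccb => cb
  | aabbaba => bbaba

aa->; cc->c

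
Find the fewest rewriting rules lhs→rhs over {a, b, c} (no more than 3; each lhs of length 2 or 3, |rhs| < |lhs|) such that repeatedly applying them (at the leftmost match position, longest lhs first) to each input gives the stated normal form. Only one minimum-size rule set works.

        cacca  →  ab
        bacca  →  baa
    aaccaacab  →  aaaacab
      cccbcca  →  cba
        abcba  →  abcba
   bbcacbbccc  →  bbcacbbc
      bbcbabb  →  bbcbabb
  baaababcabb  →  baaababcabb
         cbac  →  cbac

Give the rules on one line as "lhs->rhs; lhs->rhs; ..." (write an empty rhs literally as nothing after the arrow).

caa->ab; cc->

  | cacca => caa => ab
  | bacca => baa
  | aaccaacab => aaaacab
  | cccbcca => cbcca => cba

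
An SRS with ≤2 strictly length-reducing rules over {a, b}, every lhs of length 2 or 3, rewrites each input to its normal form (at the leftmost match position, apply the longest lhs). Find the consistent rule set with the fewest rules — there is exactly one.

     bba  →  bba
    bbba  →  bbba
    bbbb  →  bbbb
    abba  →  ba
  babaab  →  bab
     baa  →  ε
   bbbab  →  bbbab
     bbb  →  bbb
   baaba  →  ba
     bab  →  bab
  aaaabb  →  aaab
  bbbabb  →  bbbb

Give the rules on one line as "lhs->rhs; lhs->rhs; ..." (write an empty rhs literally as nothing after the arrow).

abb->b; baa->

  | bba
  | bbba
  | bbbb
  | abba => ba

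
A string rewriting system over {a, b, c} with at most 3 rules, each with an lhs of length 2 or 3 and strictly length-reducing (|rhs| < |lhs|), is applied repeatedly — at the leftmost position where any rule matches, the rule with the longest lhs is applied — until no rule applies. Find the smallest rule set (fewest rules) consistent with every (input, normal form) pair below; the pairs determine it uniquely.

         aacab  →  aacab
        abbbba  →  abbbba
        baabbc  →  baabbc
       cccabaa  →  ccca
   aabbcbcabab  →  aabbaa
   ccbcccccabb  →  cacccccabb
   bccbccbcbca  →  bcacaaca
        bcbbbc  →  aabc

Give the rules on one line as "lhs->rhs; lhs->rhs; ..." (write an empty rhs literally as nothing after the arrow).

  | aacab
  | abbbba
  | baabbc
  | cccabaa => ccca

aba->; bab->aa; cb->a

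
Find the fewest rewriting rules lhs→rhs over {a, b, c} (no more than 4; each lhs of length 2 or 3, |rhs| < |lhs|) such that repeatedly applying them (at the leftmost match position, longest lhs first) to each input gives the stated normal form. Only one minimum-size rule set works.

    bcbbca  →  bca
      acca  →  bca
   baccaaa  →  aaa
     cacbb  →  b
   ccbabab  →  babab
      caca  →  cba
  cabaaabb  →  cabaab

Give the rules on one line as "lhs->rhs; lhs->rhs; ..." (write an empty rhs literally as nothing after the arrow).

  | bcbbca => bccca => bca
  | acca => bca
  | baccaaa => bbcaaa => ccaaa => aaa
  | cacbb => cbbb => ccb => b

ac->b; bb->c; cc->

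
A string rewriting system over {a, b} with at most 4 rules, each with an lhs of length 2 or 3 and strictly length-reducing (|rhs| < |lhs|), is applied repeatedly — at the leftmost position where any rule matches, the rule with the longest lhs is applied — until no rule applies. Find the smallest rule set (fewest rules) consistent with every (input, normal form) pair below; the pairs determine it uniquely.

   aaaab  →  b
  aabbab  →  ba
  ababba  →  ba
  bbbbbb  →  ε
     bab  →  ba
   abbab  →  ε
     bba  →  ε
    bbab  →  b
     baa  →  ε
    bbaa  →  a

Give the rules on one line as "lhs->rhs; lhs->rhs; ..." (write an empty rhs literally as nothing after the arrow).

aa->b; ab->a; bb->; bba->

  | aaaab => baab => bbb => b
  | aabbab => bbbab => bab => ba
  | ababba => aabba => bbba => ba
  | bbbbbb => bbbb => bb => ε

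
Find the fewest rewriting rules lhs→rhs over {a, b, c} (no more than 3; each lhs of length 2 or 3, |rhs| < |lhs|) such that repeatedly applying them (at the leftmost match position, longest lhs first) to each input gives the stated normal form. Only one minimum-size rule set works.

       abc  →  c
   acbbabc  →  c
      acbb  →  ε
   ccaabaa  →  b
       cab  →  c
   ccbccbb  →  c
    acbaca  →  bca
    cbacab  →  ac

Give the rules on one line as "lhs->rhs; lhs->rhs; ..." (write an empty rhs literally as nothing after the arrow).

aa->b; ab->; cb->

  | abc => c
  | acbbabc => ababc => abc => c
  | acbb => ab => ε
  | ccaabaa => ccbbaa => cbaa => aa => b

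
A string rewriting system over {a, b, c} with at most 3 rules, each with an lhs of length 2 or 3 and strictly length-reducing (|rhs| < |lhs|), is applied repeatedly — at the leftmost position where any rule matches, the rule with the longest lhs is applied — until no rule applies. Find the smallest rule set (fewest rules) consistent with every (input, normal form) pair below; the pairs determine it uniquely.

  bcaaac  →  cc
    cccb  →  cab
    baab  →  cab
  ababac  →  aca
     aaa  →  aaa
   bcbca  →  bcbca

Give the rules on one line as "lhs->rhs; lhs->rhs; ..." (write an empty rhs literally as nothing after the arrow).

  | bcaaac => bac => cc
  | cccb => cab
  | baab => cab
  | ababac => acbac => accc => aca

ba->c; caa->; ccc->ca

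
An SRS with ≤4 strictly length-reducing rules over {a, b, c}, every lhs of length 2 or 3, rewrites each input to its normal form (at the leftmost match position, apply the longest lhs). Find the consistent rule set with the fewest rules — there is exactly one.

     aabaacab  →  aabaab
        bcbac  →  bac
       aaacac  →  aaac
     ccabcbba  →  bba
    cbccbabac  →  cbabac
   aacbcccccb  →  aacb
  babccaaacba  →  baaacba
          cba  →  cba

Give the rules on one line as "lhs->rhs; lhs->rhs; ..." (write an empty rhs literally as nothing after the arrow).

bc->; ca->; cc->c

  | aabaacab => aabaab
  | bcbac => bac
  | aaacac => aaac
  | ccabcbba => cabcbba => bcbba => bba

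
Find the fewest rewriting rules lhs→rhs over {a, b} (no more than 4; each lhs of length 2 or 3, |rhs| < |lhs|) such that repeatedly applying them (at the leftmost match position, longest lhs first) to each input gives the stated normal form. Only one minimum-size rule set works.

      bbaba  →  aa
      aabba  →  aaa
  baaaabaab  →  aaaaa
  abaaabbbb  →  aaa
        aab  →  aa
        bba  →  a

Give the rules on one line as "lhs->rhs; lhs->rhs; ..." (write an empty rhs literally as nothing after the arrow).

  | bbaba => baba => aba => aa
  | aabba => aaba => aaa
  | baaaabaab => aaabaab => aaaaab => aaaaa
  | abaaabbbb => aaabbbb => aaabbb => aaabb => aaab => aaa

aab->aa; ba->a; baa->a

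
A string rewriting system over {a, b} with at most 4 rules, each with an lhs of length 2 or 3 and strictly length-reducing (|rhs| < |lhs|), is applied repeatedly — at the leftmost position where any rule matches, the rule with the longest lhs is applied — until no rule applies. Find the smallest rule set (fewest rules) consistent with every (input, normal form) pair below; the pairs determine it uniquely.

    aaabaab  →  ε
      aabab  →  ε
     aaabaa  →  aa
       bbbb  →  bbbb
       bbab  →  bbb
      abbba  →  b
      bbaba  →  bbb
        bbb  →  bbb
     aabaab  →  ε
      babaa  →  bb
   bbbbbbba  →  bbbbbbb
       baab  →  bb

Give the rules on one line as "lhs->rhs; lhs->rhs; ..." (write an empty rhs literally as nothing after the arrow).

  | aaabaab => aabaab => abaab => aab => ab => ε
  | aabab => abab => ab => ε
  | aaabaa => aabaa => abaa => aa
  | bbbb

aab->ab; ab->; abb->; ba->b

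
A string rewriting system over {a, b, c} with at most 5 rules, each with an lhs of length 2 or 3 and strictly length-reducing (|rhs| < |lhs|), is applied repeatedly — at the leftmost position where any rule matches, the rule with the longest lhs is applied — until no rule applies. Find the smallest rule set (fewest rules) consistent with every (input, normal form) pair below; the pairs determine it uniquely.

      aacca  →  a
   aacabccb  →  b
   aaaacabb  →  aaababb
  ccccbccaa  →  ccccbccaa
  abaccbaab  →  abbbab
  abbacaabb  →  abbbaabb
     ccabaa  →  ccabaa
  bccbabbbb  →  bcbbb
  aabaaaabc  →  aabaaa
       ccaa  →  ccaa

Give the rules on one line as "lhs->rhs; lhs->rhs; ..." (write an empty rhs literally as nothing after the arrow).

  | aacca => abca => a
  | aacabccb => ababccb => abcb => b
  | aaaacabb => aaababb
  | ccccbccaa

abc->; ac->b; acb->; cba->ac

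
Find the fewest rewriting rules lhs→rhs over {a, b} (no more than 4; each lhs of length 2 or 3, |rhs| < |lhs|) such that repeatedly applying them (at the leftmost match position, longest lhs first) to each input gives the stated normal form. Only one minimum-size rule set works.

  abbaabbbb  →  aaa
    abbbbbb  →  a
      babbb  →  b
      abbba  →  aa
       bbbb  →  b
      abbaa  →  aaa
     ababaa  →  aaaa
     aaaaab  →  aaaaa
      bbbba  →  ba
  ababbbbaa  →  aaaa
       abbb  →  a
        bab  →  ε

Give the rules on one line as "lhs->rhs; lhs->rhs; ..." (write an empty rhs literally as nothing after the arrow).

ab->a; bab->; bb->b

  | abbaabbbb => abaabbbb => aaabbbb => aaabbb => aaabb => aaab => aaa
  | abbbbbb => abbbbb => abbbb => abbb => abb => ab => a
  | babbb => bb => b
  | abbba => abba => aba => aa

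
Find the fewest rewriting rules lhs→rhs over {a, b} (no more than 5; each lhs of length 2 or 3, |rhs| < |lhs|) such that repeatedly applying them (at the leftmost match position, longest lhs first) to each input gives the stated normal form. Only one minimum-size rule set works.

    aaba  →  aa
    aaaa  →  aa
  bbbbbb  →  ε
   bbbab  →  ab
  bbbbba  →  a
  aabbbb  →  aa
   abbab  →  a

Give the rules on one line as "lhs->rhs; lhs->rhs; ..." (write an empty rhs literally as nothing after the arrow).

  | aaba => aaa => aa
  | aaaa => aaa => aa
  | bbbbbb => bbbb => bb => ε
  | bbbab => bab => ab

aaa->aa; ba->a; bb->; bba->b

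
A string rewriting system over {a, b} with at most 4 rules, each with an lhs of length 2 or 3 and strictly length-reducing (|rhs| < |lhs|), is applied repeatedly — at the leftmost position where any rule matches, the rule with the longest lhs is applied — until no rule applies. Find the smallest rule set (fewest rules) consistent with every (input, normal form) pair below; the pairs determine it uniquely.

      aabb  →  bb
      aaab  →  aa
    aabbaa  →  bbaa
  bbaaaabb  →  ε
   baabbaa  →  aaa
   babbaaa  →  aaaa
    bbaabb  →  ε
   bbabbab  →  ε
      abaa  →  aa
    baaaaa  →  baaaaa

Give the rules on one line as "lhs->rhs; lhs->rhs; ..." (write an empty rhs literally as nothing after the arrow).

  | aabb => abb => bb
  | aaab => aa
  | aabbaa => abbaa => bbaa
  | bbaaaabb => bbaaabb => bbaabb => bbabb => bbbb => ab => ε

ab->; abb->bb; bbb->a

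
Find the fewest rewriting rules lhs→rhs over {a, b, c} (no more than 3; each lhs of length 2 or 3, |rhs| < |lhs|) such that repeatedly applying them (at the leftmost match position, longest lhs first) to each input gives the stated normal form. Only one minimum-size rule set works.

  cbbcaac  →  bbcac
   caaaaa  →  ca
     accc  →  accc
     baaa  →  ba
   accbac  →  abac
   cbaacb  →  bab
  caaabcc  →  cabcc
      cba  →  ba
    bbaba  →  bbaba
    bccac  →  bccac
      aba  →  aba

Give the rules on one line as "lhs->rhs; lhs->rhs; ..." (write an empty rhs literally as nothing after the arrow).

aa->a; cb->b

  | cbbcaac => bbcaac => bbcac
  | caaaaa => caaaa => caaa => caa => ca
  | accc
  | baaa => baa => ba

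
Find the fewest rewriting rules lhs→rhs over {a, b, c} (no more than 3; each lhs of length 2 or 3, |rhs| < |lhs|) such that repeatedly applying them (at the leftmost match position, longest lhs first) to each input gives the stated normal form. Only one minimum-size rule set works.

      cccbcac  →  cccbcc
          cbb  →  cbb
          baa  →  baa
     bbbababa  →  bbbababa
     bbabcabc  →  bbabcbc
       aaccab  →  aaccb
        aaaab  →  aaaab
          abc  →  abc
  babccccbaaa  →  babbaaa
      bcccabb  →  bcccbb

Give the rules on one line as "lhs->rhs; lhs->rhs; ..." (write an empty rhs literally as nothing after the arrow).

  | cccbcac => cccbcc
  | cbb
  | baa
  | bbbababa

ca->c; cba->ba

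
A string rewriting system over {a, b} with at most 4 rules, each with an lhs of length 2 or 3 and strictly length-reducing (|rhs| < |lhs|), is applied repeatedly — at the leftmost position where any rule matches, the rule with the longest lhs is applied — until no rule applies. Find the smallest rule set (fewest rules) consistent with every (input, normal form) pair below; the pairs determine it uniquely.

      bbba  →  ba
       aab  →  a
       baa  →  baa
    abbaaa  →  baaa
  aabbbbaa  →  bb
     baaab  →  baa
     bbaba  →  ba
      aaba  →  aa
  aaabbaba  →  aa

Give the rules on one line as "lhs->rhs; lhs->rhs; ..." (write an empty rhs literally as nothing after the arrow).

  | bbba => ba
  | aab => a
  | baa
  | abbaaa => baaa

ab->; bba->bb; bbb->b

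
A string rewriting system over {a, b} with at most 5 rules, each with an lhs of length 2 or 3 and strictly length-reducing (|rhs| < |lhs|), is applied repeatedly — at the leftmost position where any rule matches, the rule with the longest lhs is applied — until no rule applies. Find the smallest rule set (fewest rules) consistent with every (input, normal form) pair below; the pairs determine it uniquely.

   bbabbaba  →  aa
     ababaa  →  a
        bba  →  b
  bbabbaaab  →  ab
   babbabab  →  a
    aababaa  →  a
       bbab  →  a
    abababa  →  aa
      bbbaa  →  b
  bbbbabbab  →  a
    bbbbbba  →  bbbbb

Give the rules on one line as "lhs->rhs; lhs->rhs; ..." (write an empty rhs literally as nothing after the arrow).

  | bbabbaba => baababa => ababa => aaaa => aa
  | ababaa => aaaaa => aaa => a
  | bba => b
  | bbabbaaab => baabaaab => abaaab => aaab => ab

aaa->a; aab->a; ba->; bab->aa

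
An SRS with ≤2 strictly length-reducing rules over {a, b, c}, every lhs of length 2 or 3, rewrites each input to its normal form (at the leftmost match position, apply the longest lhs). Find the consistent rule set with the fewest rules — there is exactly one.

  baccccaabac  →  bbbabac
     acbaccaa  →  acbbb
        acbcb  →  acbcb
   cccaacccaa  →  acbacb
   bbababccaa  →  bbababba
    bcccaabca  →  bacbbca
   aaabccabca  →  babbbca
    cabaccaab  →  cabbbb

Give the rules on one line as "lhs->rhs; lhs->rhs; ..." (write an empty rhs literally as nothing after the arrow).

  | baccccaabac => baaccaabac => bbccaabac => bbaaabac => bbbabac
  | acbaccaa => acbaaaa => acbbaa => acbbb
  | acbcb
  | cccaacccaa => acaacccaa => acbcccaa => acbacaa => acbacb

aa->b; cc->a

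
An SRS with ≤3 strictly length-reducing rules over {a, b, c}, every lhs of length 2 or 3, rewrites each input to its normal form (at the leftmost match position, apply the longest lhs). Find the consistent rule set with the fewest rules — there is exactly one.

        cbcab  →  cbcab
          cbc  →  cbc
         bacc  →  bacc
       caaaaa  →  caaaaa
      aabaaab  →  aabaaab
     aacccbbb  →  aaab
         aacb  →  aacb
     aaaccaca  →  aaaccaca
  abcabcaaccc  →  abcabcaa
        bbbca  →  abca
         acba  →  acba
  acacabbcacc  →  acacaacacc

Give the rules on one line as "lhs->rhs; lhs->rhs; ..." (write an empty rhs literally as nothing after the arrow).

bb->a; ccc->

  | cbcab
  | cbc
  | bacc
  | caaaaa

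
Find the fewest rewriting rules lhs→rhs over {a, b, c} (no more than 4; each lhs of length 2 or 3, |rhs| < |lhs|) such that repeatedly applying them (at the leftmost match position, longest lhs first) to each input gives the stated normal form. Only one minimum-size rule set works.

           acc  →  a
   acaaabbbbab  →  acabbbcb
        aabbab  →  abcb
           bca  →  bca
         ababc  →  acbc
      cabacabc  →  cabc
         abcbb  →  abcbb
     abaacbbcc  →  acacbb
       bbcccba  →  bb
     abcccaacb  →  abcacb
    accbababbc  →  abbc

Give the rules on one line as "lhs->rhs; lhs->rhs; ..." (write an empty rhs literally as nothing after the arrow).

  | acc => a
  | acaaabbbbab => acaabbbbab => acabbbbab => acabbbcb
  | aabbab => abbab => abcb
  | bca

aa->a; ba->c; cc->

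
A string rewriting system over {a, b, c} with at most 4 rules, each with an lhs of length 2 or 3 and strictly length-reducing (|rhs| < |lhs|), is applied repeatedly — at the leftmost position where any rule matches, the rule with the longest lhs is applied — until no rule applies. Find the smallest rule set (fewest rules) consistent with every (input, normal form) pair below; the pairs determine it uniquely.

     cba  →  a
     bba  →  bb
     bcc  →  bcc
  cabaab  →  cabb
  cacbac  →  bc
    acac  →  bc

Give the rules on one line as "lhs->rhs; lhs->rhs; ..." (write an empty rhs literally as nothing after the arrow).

ac->b; ba->b; cb->

  | cba => a
  | bba => bb
  | bcc
  | cabaab => cabab => cabb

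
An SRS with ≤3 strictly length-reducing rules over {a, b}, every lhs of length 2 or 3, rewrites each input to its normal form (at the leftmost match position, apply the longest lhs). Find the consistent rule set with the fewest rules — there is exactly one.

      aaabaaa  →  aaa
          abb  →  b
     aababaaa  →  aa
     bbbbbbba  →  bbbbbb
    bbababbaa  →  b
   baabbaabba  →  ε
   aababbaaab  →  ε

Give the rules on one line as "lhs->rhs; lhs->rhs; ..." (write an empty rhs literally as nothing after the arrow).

  | aaabaaa => abaaa => aaa
  | abb => b
  | aababaaa => babaaa => baaa => aa
  | bbbbbbba => bbbbbb

aab->b; ab->; ba->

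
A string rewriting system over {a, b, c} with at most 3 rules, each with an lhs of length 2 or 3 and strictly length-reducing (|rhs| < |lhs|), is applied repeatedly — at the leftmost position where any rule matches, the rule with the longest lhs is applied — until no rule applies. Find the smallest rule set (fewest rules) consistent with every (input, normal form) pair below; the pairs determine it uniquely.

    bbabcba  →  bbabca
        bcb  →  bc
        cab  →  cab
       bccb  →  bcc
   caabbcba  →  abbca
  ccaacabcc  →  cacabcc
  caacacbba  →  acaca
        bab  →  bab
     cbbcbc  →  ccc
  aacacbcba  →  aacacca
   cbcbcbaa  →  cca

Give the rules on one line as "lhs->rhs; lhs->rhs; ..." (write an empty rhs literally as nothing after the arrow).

caa->a; cb->c

  | bbabcba => bbabca
  | bcb => bc
  | cab
  | bccb => bcc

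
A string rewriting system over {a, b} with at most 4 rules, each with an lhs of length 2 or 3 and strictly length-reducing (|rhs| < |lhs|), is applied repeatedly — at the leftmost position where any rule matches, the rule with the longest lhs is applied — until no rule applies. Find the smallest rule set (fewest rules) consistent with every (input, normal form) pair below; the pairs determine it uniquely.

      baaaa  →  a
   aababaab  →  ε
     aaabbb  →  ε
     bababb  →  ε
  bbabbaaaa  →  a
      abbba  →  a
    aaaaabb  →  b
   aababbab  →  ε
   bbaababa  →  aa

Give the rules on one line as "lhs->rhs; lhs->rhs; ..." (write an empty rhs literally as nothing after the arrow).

aaa->b; ab->; bb->

  | baaaa => bba => a
  | aababaab => aabaab => aaab => bb => ε
  | aaabbb => bbbb => bb => ε
  | bababb => babb => bb => ε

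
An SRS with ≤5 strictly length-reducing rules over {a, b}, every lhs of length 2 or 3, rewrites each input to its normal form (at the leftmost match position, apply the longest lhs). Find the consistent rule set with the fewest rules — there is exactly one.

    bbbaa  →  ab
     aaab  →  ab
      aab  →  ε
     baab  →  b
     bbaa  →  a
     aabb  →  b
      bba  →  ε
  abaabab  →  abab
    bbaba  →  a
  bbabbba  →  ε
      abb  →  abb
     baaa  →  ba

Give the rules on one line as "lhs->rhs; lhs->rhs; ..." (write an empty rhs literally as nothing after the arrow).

aa->; aab->; bba->aa; bbb->ab

  | bbbaa => abaa => ab
  | aaab => ab
  | aab => ε
  | baab => b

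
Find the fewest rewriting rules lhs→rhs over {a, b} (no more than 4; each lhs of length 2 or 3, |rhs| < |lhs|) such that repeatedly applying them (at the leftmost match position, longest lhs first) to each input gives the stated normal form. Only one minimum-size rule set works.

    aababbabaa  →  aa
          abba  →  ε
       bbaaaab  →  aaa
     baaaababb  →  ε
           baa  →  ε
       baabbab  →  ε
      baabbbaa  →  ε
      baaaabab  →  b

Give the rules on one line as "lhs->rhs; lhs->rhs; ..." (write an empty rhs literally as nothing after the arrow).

  | aababbabaa => aabbabaa => ababaa => abaa => aa
  | abba => ba => ε
  | bbaaaab => aaaab => aaa
  | baaaababb => baaababb => baababb => bababb => babb => bb => ε

ab->; ba->; baa->ba; bb->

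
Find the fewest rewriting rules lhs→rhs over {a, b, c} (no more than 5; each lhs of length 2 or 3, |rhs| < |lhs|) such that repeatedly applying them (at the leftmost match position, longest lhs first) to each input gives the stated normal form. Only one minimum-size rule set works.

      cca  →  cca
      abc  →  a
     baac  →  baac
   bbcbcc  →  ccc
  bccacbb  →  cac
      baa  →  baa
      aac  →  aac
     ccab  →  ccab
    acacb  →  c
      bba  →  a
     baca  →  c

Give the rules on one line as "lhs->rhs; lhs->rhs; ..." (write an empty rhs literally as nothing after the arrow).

aca->bc; bb->; bc->; cb->c

  | cca
  | abc => a
  | baac
  | bbcbcc => cbcc => ccc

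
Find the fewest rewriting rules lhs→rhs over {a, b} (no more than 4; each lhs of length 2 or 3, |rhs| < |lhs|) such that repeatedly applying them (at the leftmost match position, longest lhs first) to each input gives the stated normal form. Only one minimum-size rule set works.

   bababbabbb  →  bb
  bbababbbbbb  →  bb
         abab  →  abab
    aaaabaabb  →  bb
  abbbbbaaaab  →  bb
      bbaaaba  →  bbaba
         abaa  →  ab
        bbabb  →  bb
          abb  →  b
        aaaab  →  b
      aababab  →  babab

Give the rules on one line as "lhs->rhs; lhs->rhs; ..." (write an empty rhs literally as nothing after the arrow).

aa->; abb->b; bbb->bb

  | bababbabbb => babbabbb => bbabbb => bbbb => bbb => bb
  | bbababbbbbb => bbabbbbbb => bbbbbbb => bbbbbb => bbbbb => bbbb => bbb => bb
  | abab
  | aaaabaabb => aabaabb => baabb => bbb => bb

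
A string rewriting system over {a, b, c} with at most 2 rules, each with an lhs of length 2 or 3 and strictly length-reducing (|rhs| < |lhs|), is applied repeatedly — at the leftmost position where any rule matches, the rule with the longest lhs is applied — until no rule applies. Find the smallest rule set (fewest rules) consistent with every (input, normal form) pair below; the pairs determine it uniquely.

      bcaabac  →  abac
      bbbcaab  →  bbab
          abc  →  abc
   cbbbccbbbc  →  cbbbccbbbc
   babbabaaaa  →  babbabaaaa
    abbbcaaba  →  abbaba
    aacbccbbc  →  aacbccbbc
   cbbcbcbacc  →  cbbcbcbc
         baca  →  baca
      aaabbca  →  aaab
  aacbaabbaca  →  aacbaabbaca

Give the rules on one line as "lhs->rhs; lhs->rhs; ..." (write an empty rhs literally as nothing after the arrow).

acc->c; bca->

  | bcaabac => abac
  | bbbcaab => bbab
  | abc
  | cbbbccbbbc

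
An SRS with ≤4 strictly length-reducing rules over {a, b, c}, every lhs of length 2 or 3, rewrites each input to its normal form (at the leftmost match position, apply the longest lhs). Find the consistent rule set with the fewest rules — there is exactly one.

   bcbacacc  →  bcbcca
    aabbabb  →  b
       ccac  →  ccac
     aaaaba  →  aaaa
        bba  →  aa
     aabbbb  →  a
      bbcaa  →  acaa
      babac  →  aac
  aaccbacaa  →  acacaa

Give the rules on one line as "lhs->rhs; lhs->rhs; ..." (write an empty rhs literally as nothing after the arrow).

ab->; acc->ca; ba->b; bb->a

  | bcbacacc => bcbcacc => bcbcca
  | aabbabb => ababb => abb => b
  | ccac
  | aaaaba => aaaa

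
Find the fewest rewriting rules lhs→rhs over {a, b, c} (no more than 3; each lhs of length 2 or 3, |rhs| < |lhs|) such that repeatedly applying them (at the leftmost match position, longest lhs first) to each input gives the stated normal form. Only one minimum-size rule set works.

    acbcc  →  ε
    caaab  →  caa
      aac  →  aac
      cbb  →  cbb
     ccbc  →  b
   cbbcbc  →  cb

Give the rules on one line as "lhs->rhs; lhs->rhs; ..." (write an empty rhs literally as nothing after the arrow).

  | acbcc => acc => ab => ε
  | caaab => caa
  | aac
  | cbb

ab->; bc->; cc->b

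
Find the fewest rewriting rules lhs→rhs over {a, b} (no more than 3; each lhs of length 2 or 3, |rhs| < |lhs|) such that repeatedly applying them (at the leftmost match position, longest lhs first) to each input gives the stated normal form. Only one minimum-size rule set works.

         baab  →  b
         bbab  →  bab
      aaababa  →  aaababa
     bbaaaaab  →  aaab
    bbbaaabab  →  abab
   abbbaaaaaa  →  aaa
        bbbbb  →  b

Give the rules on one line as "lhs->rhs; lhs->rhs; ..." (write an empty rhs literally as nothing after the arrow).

  | baab => b
  | bbab => bab
  | aaababa
  | bbaaaaab => baaaaab => aaab

abb->ba; baa->; bb->b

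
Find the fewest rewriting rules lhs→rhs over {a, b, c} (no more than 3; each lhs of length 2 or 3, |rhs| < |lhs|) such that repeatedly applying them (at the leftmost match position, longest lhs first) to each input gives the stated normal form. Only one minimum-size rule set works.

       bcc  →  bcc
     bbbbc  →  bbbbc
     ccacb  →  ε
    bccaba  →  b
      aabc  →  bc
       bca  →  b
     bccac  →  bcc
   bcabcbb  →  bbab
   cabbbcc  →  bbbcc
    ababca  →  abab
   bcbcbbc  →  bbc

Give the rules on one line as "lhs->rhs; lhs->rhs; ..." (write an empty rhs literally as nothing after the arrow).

aa->; ca->; cb->a

  | bcc
  | bbbbc
  | ccacb => ccb => ca => ε
  | bccaba => bcba => baa => b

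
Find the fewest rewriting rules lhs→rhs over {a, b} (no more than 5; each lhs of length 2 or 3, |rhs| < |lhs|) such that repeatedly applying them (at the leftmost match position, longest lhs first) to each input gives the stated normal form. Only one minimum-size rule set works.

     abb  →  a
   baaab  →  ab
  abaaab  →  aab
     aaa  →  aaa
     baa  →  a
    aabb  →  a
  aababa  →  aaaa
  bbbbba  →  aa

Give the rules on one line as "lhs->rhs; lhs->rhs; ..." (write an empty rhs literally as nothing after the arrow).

abb->bb; ba->a; baa->ba; bb->a

  | abb => bb => a
  | baaab => baab => bab => ab
  | abaaab => abaab => abab => aab
  | aaa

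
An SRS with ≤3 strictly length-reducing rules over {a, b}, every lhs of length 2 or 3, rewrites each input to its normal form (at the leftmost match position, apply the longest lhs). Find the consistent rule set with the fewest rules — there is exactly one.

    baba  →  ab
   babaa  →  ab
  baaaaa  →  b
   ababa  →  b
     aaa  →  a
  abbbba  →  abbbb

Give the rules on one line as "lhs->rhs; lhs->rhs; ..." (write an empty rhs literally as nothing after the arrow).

  | baba => aba => ab
  | babaa => abaa => aba => ab
  | baaaaa => baaaa => baaa => baa => ba => b
  | ababa => aaba => ba => b

aa->; ba->b; bab->ab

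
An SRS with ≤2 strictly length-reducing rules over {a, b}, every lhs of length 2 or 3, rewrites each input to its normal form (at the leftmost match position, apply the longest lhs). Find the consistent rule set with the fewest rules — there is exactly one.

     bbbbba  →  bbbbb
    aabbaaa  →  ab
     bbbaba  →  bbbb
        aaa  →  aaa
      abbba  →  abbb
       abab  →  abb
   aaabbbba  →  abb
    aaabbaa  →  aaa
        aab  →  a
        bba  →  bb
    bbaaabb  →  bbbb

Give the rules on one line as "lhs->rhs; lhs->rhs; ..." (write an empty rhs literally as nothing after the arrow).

  | bbbbba => bbbbb
  | aabbaaa => abaaa => abaa => aba => ab
  | bbbaba => bbbba => bbbb
  | aaa

aab->a; ba->b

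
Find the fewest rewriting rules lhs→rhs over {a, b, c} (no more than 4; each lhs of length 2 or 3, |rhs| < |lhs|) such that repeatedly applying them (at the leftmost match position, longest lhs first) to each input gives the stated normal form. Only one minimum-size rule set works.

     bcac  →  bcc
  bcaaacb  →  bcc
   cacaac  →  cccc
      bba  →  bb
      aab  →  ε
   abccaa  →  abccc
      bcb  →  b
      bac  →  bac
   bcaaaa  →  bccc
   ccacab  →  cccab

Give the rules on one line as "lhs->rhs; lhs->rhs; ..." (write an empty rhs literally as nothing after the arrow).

  | bcac => bcc
  | bcaaacb => bccacb => bcccb => bcc
  | cacaac => ccaac => cccc
  | bba => bb

aa->c; bba->bb; cac->cc; cb->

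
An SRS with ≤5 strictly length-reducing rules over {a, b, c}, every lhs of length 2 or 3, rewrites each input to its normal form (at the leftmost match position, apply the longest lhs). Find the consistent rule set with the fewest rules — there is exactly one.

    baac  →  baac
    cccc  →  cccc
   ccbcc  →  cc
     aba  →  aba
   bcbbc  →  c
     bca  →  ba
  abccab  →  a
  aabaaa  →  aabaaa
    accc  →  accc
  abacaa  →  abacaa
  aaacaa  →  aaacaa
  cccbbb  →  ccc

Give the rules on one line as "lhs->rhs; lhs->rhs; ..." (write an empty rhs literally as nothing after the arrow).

  | baac
  | cccc
  | ccbcc => cc
  | aba

bab->; bbb->; bc->b; cbc->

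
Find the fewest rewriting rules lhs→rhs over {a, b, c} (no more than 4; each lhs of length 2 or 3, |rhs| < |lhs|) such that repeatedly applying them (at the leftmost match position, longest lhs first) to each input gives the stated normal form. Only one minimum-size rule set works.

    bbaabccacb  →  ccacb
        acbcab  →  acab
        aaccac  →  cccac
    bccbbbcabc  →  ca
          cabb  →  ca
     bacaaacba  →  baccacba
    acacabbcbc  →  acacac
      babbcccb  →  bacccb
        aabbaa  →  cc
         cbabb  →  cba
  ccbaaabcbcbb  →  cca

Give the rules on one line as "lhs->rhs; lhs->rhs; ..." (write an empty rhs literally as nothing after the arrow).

aa->c; bb->; bc->

  | bbaabccacb => aabccacb => cbccacb => ccacb
  | acbcab => acab
  | aaccac => cccac
  | bccbbbcabc => cbbbcabc => cbcabc => cabc => ca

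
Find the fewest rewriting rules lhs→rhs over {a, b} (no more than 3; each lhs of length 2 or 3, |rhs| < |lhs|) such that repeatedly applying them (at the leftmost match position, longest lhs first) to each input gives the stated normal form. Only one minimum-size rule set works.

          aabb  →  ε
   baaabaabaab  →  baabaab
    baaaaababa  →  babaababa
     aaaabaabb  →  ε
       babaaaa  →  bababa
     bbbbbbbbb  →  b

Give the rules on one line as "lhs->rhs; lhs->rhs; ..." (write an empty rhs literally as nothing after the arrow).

  | aabb => abb => bb => ε
  | baaabaabaab => babbaabaab => bbbaabaab => baabaab
  | baaaaababa => babaababa
  | aaaabaabb => ababaabb => abababb => ababbb => abbbb => bbbb => bb => ε

aaa->ab; abb->bb; bb->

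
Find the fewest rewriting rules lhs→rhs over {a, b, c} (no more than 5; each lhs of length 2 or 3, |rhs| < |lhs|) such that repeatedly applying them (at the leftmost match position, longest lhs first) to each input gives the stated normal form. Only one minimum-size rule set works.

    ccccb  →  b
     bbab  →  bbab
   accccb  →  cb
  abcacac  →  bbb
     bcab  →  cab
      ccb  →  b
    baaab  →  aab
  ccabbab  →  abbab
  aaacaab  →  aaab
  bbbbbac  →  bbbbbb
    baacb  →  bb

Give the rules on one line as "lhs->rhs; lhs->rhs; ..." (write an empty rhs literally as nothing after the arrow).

ac->b; baa->a; bc->c; cc->

  | ccccb => ccb => b
  | bbab
  | accccb => bcccb => cccb => cb
  | abcacac => acacac => bacac => bbac => bbb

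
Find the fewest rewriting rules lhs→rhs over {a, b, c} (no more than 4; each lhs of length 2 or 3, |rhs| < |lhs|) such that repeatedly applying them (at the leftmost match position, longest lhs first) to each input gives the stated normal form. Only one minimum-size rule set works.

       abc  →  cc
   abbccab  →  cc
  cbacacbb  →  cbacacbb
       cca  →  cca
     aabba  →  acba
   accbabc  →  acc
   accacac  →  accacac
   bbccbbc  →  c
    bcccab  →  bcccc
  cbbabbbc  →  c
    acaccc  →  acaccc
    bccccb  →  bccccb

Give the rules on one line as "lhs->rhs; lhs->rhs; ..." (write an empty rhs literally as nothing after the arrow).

ab->c; bbc->; cbc->

  | abc => cc
  | abbccab => cbccab => cab => cc
  | cbacacbb
  | cca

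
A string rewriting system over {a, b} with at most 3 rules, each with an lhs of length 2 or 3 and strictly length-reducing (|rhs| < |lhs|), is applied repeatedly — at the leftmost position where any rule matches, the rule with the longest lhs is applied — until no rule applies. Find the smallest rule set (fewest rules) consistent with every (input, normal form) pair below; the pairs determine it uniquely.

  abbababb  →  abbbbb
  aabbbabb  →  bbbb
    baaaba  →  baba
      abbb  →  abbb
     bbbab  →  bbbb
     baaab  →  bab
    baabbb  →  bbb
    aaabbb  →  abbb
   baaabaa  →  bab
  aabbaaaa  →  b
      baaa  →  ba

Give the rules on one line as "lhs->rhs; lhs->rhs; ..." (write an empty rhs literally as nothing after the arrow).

  | abbababb => abbbabb => abbbbb
  | aabbbabb => bbabb => bbbb
  | baaaba => baba
  | abbb

aa->; aab->; bba->bb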